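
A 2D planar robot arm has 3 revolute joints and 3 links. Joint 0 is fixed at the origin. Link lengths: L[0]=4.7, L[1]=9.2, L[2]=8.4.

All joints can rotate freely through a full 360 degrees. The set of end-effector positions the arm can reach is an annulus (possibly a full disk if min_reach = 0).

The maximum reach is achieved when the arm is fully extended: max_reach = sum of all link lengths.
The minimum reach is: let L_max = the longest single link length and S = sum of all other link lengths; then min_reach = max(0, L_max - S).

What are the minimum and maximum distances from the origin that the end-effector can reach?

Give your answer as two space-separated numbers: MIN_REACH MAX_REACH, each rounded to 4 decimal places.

Link lengths: [4.7, 9.2, 8.4]
max_reach = 4.7 + 9.2 + 8.4 = 22.3
L_max = max([4.7, 9.2, 8.4]) = 9.2
S (sum of others) = 22.3 - 9.2 = 13.1
min_reach = max(0, 9.2 - 13.1) = max(0, -3.9) = 0

Answer: 0.0000 22.3000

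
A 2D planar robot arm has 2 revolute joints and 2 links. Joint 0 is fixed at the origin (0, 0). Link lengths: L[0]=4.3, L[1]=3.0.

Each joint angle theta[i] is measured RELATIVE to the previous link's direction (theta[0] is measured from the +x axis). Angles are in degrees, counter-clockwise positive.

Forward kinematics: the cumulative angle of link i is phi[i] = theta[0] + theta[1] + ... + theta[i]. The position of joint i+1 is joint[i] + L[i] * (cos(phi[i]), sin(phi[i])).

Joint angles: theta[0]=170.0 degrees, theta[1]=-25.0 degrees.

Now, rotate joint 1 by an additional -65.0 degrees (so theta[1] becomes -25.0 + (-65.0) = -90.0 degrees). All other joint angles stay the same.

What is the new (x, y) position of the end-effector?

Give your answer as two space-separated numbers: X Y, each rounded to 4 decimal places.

joint[0] = (0.0000, 0.0000)  (base)
link 0: phi[0] = 170 = 170 deg
  cos(170 deg) = -0.9848, sin(170 deg) = 0.1736
  joint[1] = (0.0000, 0.0000) + 4.3 * (-0.9848, 0.1736) = (0.0000 + -4.2347, 0.0000 + 0.7467) = (-4.2347, 0.7467)
link 1: phi[1] = 170 + -90 = 80 deg
  cos(80 deg) = 0.1736, sin(80 deg) = 0.9848
  joint[2] = (-4.2347, 0.7467) + 3 * (0.1736, 0.9848) = (-4.2347 + 0.5209, 0.7467 + 2.9544) = (-3.7137, 3.7011)
End effector: (-3.7137, 3.7011)

Answer: -3.7137 3.7011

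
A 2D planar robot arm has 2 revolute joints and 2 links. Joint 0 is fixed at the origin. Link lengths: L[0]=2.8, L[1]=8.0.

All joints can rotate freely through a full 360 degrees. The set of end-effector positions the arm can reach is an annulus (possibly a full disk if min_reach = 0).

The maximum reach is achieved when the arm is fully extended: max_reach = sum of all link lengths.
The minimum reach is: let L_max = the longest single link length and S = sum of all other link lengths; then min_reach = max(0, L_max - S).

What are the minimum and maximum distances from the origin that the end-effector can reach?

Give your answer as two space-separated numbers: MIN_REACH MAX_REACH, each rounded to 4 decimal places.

Link lengths: [2.8, 8.0]
max_reach = 2.8 + 8 = 10.8
L_max = max([2.8, 8.0]) = 8
S (sum of others) = 10.8 - 8 = 2.8
min_reach = max(0, 8 - 2.8) = max(0, 5.2) = 5.2

Answer: 5.2000 10.8000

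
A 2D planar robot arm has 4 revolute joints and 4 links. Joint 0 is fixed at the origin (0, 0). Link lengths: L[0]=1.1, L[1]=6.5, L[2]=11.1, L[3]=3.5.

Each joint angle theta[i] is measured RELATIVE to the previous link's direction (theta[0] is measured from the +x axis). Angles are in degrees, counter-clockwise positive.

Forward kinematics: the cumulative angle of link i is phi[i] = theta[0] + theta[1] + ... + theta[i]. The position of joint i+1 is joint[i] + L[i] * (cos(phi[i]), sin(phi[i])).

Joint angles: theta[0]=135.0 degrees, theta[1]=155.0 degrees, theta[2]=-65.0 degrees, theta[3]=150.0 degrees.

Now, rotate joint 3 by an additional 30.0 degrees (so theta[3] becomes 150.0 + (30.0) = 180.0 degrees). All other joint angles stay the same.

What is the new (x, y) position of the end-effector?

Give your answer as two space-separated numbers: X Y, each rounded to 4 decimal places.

joint[0] = (0.0000, 0.0000)  (base)
link 0: phi[0] = 135 = 135 deg
  cos(135 deg) = -0.7071, sin(135 deg) = 0.7071
  joint[1] = (0.0000, 0.0000) + 1.1 * (-0.7071, 0.7071) = (0.0000 + -0.7778, 0.0000 + 0.7778) = (-0.7778, 0.7778)
link 1: phi[1] = 135 + 155 = 290 deg
  cos(290 deg) = 0.3420, sin(290 deg) = -0.9397
  joint[2] = (-0.7778, 0.7778) + 6.5 * (0.3420, -0.9397) = (-0.7778 + 2.2231, 0.7778 + -6.1080) = (1.4453, -5.3302)
link 2: phi[2] = 135 + 155 + -65 = 225 deg
  cos(225 deg) = -0.7071, sin(225 deg) = -0.7071
  joint[3] = (1.4453, -5.3302) + 11.1 * (-0.7071, -0.7071) = (1.4453 + -7.8489, -5.3302 + -7.8489) = (-6.4036, -13.1791)
link 3: phi[3] = 135 + 155 + -65 + 180 = 405 deg
  cos(405 deg) = 0.7071, sin(405 deg) = 0.7071
  joint[4] = (-6.4036, -13.1791) + 3.5 * (0.7071, 0.7071) = (-6.4036 + 2.4749, -13.1791 + 2.4749) = (-3.9287, -10.7042)
End effector: (-3.9287, -10.7042)

Answer: -3.9287 -10.7042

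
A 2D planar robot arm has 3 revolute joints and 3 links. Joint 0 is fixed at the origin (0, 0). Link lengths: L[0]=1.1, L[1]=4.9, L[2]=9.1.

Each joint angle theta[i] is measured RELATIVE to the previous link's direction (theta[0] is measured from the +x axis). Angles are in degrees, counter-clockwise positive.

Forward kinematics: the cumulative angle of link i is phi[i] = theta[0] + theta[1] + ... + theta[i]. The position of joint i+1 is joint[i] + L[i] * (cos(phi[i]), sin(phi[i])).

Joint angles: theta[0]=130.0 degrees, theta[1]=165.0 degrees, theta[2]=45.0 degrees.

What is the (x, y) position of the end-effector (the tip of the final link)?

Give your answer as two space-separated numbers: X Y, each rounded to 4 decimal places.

joint[0] = (0.0000, 0.0000)  (base)
link 0: phi[0] = 130 = 130 deg
  cos(130 deg) = -0.6428, sin(130 deg) = 0.7660
  joint[1] = (0.0000, 0.0000) + 1.1 * (-0.6428, 0.7660) = (0.0000 + -0.7071, 0.0000 + 0.8426) = (-0.7071, 0.8426)
link 1: phi[1] = 130 + 165 = 295 deg
  cos(295 deg) = 0.4226, sin(295 deg) = -0.9063
  joint[2] = (-0.7071, 0.8426) + 4.9 * (0.4226, -0.9063) = (-0.7071 + 2.0708, 0.8426 + -4.4409) = (1.3638, -3.5983)
link 2: phi[2] = 130 + 165 + 45 = 340 deg
  cos(340 deg) = 0.9397, sin(340 deg) = -0.3420
  joint[3] = (1.3638, -3.5983) + 9.1 * (0.9397, -0.3420) = (1.3638 + 8.5512, -3.5983 + -3.1124) = (9.9150, -6.7106)
End effector: (9.9150, -6.7106)

Answer: 9.9150 -6.7106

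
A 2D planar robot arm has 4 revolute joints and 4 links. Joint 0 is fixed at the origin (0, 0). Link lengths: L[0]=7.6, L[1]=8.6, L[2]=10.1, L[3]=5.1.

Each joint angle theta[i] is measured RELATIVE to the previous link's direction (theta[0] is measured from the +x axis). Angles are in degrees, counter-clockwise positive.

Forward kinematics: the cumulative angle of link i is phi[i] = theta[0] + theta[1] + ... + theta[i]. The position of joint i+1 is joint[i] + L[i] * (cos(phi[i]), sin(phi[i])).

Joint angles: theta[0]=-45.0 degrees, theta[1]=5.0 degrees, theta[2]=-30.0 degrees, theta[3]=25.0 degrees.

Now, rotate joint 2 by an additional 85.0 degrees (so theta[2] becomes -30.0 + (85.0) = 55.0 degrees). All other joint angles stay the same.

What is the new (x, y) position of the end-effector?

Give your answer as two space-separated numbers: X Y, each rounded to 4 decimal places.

joint[0] = (0.0000, 0.0000)  (base)
link 0: phi[0] = -45 = -45 deg
  cos(-45 deg) = 0.7071, sin(-45 deg) = -0.7071
  joint[1] = (0.0000, 0.0000) + 7.6 * (0.7071, -0.7071) = (0.0000 + 5.3740, 0.0000 + -5.3740) = (5.3740, -5.3740)
link 1: phi[1] = -45 + 5 = -40 deg
  cos(-40 deg) = 0.7660, sin(-40 deg) = -0.6428
  joint[2] = (5.3740, -5.3740) + 8.6 * (0.7660, -0.6428) = (5.3740 + 6.5880, -5.3740 + -5.5280) = (11.9620, -10.9020)
link 2: phi[2] = -45 + 5 + 55 = 15 deg
  cos(15 deg) = 0.9659, sin(15 deg) = 0.2588
  joint[3] = (11.9620, -10.9020) + 10.1 * (0.9659, 0.2588) = (11.9620 + 9.7559, -10.9020 + 2.6141) = (21.7178, -8.2879)
link 3: phi[3] = -45 + 5 + 55 + 25 = 40 deg
  cos(40 deg) = 0.7660, sin(40 deg) = 0.6428
  joint[4] = (21.7178, -8.2879) + 5.1 * (0.7660, 0.6428) = (21.7178 + 3.9068, -8.2879 + 3.2782) = (25.6247, -5.0097)
End effector: (25.6247, -5.0097)

Answer: 25.6247 -5.0097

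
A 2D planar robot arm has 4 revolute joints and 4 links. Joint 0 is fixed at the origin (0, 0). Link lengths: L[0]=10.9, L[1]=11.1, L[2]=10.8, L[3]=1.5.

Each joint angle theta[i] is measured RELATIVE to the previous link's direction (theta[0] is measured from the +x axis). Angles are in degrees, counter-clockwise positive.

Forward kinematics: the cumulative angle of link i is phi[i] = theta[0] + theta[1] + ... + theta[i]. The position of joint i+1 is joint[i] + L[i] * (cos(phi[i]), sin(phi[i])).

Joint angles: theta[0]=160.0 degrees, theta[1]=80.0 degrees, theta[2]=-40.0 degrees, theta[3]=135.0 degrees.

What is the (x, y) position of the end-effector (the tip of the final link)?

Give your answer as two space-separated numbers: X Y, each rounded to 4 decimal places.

Answer: -24.5819 -10.2126

Derivation:
joint[0] = (0.0000, 0.0000)  (base)
link 0: phi[0] = 160 = 160 deg
  cos(160 deg) = -0.9397, sin(160 deg) = 0.3420
  joint[1] = (0.0000, 0.0000) + 10.9 * (-0.9397, 0.3420) = (0.0000 + -10.2426, 0.0000 + 3.7280) = (-10.2426, 3.7280)
link 1: phi[1] = 160 + 80 = 240 deg
  cos(240 deg) = -0.5000, sin(240 deg) = -0.8660
  joint[2] = (-10.2426, 3.7280) + 11.1 * (-0.5000, -0.8660) = (-10.2426 + -5.5500, 3.7280 + -9.6129) = (-15.7926, -5.8849)
link 2: phi[2] = 160 + 80 + -40 = 200 deg
  cos(200 deg) = -0.9397, sin(200 deg) = -0.3420
  joint[3] = (-15.7926, -5.8849) + 10.8 * (-0.9397, -0.3420) = (-15.7926 + -10.1487, -5.8849 + -3.6938) = (-25.9413, -9.5787)
link 3: phi[3] = 160 + 80 + -40 + 135 = 335 deg
  cos(335 deg) = 0.9063, sin(335 deg) = -0.4226
  joint[4] = (-25.9413, -9.5787) + 1.5 * (0.9063, -0.4226) = (-25.9413 + 1.3595, -9.5787 + -0.6339) = (-24.5819, -10.2126)
End effector: (-24.5819, -10.2126)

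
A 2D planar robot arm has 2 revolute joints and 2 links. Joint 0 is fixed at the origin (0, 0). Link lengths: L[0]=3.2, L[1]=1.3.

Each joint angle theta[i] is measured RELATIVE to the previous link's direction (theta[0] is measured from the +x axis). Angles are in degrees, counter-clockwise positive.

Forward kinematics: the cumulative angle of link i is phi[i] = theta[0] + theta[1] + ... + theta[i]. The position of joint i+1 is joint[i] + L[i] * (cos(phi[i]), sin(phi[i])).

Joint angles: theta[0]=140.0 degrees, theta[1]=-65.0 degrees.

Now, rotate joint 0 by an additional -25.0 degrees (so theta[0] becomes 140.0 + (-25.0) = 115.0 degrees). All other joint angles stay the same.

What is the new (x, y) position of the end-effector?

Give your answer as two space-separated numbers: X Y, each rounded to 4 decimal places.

Answer: -0.5168 3.8960

Derivation:
joint[0] = (0.0000, 0.0000)  (base)
link 0: phi[0] = 115 = 115 deg
  cos(115 deg) = -0.4226, sin(115 deg) = 0.9063
  joint[1] = (0.0000, 0.0000) + 3.2 * (-0.4226, 0.9063) = (0.0000 + -1.3524, 0.0000 + 2.9002) = (-1.3524, 2.9002)
link 1: phi[1] = 115 + -65 = 50 deg
  cos(50 deg) = 0.6428, sin(50 deg) = 0.7660
  joint[2] = (-1.3524, 2.9002) + 1.3 * (0.6428, 0.7660) = (-1.3524 + 0.8356, 2.9002 + 0.9959) = (-0.5168, 3.8960)
End effector: (-0.5168, 3.8960)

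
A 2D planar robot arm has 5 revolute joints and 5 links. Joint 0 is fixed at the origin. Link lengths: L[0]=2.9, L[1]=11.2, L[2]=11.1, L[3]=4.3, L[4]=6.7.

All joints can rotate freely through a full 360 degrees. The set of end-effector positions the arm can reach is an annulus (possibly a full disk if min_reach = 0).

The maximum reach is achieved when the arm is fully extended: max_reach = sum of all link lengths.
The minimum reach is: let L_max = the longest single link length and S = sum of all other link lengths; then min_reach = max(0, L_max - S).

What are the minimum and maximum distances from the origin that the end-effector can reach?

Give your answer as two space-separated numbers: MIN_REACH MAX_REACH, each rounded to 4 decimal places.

Answer: 0.0000 36.2000

Derivation:
Link lengths: [2.9, 11.2, 11.1, 4.3, 6.7]
max_reach = 2.9 + 11.2 + 11.1 + 4.3 + 6.7 = 36.2
L_max = max([2.9, 11.2, 11.1, 4.3, 6.7]) = 11.2
S (sum of others) = 36.2 - 11.2 = 25
min_reach = max(0, 11.2 - 25) = max(0, -13.8) = 0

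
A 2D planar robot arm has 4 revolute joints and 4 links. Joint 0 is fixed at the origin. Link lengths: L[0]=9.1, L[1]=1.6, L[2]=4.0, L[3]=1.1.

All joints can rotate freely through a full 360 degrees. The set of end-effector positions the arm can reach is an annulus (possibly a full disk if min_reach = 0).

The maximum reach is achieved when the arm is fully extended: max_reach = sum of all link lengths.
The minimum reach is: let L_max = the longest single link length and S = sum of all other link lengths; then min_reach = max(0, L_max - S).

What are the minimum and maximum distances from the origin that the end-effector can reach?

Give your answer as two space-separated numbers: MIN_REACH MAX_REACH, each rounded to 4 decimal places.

Link lengths: [9.1, 1.6, 4.0, 1.1]
max_reach = 9.1 + 1.6 + 4 + 1.1 = 15.8
L_max = max([9.1, 1.6, 4.0, 1.1]) = 9.1
S (sum of others) = 15.8 - 9.1 = 6.7
min_reach = max(0, 9.1 - 6.7) = max(0, 2.4) = 2.4

Answer: 2.4000 15.8000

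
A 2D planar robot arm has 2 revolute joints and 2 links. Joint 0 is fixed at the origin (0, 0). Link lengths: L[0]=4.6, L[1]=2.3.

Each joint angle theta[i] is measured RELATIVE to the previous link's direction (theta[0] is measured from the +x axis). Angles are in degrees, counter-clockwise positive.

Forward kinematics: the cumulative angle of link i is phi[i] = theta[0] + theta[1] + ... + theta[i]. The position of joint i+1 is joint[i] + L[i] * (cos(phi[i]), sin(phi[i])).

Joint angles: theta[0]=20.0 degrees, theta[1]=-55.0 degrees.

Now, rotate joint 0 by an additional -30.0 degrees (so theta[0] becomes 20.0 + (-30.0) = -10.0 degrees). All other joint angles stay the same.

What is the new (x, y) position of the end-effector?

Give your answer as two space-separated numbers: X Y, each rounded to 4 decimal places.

Answer: 5.5021 -2.8833

Derivation:
joint[0] = (0.0000, 0.0000)  (base)
link 0: phi[0] = -10 = -10 deg
  cos(-10 deg) = 0.9848, sin(-10 deg) = -0.1736
  joint[1] = (0.0000, 0.0000) + 4.6 * (0.9848, -0.1736) = (0.0000 + 4.5301, 0.0000 + -0.7988) = (4.5301, -0.7988)
link 1: phi[1] = -10 + -55 = -65 deg
  cos(-65 deg) = 0.4226, sin(-65 deg) = -0.9063
  joint[2] = (4.5301, -0.7988) + 2.3 * (0.4226, -0.9063) = (4.5301 + 0.9720, -0.7988 + -2.0845) = (5.5021, -2.8833)
End effector: (5.5021, -2.8833)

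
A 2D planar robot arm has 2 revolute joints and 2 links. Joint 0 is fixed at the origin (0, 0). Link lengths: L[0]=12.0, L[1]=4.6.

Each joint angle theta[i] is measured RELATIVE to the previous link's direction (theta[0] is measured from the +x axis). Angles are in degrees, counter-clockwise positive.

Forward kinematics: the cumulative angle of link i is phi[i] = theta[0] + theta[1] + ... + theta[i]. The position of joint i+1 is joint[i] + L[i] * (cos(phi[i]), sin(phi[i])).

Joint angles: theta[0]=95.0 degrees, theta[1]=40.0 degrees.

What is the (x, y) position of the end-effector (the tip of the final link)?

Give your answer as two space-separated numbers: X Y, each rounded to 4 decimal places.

Answer: -4.2986 15.2070

Derivation:
joint[0] = (0.0000, 0.0000)  (base)
link 0: phi[0] = 95 = 95 deg
  cos(95 deg) = -0.0872, sin(95 deg) = 0.9962
  joint[1] = (0.0000, 0.0000) + 12 * (-0.0872, 0.9962) = (0.0000 + -1.0459, 0.0000 + 11.9543) = (-1.0459, 11.9543)
link 1: phi[1] = 95 + 40 = 135 deg
  cos(135 deg) = -0.7071, sin(135 deg) = 0.7071
  joint[2] = (-1.0459, 11.9543) + 4.6 * (-0.7071, 0.7071) = (-1.0459 + -3.2527, 11.9543 + 3.2527) = (-4.2986, 15.2070)
End effector: (-4.2986, 15.2070)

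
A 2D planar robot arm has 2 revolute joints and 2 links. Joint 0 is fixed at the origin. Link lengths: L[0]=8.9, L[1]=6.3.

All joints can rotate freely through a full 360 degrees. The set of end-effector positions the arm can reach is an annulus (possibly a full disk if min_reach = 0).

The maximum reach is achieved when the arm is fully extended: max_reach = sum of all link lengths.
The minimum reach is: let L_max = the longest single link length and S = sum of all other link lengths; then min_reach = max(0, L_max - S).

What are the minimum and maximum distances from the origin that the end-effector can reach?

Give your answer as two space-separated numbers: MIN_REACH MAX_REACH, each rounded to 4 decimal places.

Answer: 2.6000 15.2000

Derivation:
Link lengths: [8.9, 6.3]
max_reach = 8.9 + 6.3 = 15.2
L_max = max([8.9, 6.3]) = 8.9
S (sum of others) = 15.2 - 8.9 = 6.3
min_reach = max(0, 8.9 - 6.3) = max(0, 2.6) = 2.6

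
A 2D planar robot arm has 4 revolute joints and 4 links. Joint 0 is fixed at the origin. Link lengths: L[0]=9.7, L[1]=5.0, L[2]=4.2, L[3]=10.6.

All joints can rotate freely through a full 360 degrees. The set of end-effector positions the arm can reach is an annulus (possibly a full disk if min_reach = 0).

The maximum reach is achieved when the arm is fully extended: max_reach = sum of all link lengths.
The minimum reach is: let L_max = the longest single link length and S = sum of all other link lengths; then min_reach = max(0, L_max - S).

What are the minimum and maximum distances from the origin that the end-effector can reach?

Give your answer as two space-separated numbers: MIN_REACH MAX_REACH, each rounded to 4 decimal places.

Link lengths: [9.7, 5.0, 4.2, 10.6]
max_reach = 9.7 + 5 + 4.2 + 10.6 = 29.5
L_max = max([9.7, 5.0, 4.2, 10.6]) = 10.6
S (sum of others) = 29.5 - 10.6 = 18.9
min_reach = max(0, 10.6 - 18.9) = max(0, -8.3) = 0

Answer: 0.0000 29.5000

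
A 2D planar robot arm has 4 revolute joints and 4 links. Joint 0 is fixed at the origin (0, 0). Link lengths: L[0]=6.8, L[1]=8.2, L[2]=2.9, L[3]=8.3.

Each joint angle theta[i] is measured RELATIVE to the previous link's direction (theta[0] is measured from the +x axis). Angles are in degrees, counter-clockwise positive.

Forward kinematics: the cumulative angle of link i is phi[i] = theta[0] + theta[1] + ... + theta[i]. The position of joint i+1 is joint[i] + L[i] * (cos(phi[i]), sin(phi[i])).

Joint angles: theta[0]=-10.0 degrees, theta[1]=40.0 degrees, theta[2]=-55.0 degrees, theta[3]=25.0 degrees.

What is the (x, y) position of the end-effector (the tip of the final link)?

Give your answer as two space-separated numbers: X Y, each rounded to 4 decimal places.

joint[0] = (0.0000, 0.0000)  (base)
link 0: phi[0] = -10 = -10 deg
  cos(-10 deg) = 0.9848, sin(-10 deg) = -0.1736
  joint[1] = (0.0000, 0.0000) + 6.8 * (0.9848, -0.1736) = (0.0000 + 6.6967, 0.0000 + -1.1808) = (6.6967, -1.1808)
link 1: phi[1] = -10 + 40 = 30 deg
  cos(30 deg) = 0.8660, sin(30 deg) = 0.5000
  joint[2] = (6.6967, -1.1808) + 8.2 * (0.8660, 0.5000) = (6.6967 + 7.1014, -1.1808 + 4.1000) = (13.7981, 2.9192)
link 2: phi[2] = -10 + 40 + -55 = -25 deg
  cos(-25 deg) = 0.9063, sin(-25 deg) = -0.4226
  joint[3] = (13.7981, 2.9192) + 2.9 * (0.9063, -0.4226) = (13.7981 + 2.6283, 2.9192 + -1.2256) = (16.4264, 1.6936)
link 3: phi[3] = -10 + 40 + -55 + 25 = 0 deg
  cos(0 deg) = 1.0000, sin(0 deg) = 0.0000
  joint[4] = (16.4264, 1.6936) + 8.3 * (1.0000, 0.0000) = (16.4264 + 8.3000, 1.6936 + 0.0000) = (24.7264, 1.6936)
End effector: (24.7264, 1.6936)

Answer: 24.7264 1.6936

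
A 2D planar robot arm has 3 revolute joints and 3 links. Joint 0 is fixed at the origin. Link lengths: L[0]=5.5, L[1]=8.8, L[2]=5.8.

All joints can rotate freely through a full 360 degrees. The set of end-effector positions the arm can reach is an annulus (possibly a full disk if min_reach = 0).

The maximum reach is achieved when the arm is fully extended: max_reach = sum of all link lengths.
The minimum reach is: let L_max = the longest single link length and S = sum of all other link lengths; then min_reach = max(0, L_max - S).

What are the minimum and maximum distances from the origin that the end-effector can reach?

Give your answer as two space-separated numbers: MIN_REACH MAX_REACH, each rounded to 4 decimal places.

Link lengths: [5.5, 8.8, 5.8]
max_reach = 5.5 + 8.8 + 5.8 = 20.1
L_max = max([5.5, 8.8, 5.8]) = 8.8
S (sum of others) = 20.1 - 8.8 = 11.3
min_reach = max(0, 8.8 - 11.3) = max(0, -2.5) = 0

Answer: 0.0000 20.1000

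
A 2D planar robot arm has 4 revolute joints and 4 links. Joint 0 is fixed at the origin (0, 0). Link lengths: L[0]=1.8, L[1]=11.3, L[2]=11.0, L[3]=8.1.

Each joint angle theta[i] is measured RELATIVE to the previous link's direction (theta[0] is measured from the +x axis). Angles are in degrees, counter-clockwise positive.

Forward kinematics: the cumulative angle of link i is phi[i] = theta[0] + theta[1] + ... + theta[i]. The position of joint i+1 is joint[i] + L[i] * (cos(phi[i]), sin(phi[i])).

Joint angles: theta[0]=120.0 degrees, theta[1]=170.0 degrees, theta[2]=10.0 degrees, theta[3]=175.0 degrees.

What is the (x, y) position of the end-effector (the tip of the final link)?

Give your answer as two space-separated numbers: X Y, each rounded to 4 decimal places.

Answer: 5.0416 -11.2449

Derivation:
joint[0] = (0.0000, 0.0000)  (base)
link 0: phi[0] = 120 = 120 deg
  cos(120 deg) = -0.5000, sin(120 deg) = 0.8660
  joint[1] = (0.0000, 0.0000) + 1.8 * (-0.5000, 0.8660) = (0.0000 + -0.9000, 0.0000 + 1.5588) = (-0.9000, 1.5588)
link 1: phi[1] = 120 + 170 = 290 deg
  cos(290 deg) = 0.3420, sin(290 deg) = -0.9397
  joint[2] = (-0.9000, 1.5588) + 11.3 * (0.3420, -0.9397) = (-0.9000 + 3.8648, 1.5588 + -10.6185) = (2.9648, -9.0597)
link 2: phi[2] = 120 + 170 + 10 = 300 deg
  cos(300 deg) = 0.5000, sin(300 deg) = -0.8660
  joint[3] = (2.9648, -9.0597) + 11 * (0.5000, -0.8660) = (2.9648 + 5.5000, -9.0597 + -9.5263) = (8.4648, -18.5860)
link 3: phi[3] = 120 + 170 + 10 + 175 = 475 deg
  cos(475 deg) = -0.4226, sin(475 deg) = 0.9063
  joint[4] = (8.4648, -18.5860) + 8.1 * (-0.4226, 0.9063) = (8.4648 + -3.4232, -18.5860 + 7.3411) = (5.0416, -11.2449)
End effector: (5.0416, -11.2449)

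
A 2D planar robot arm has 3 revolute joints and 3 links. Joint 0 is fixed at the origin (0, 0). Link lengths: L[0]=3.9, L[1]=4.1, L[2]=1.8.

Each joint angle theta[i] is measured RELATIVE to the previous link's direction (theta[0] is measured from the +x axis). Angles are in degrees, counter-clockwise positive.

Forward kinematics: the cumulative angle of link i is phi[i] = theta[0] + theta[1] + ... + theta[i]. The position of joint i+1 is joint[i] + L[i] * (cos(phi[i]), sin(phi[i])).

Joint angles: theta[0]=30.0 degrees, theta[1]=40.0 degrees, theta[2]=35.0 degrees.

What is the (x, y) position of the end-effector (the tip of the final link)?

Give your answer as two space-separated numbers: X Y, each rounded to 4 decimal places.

joint[0] = (0.0000, 0.0000)  (base)
link 0: phi[0] = 30 = 30 deg
  cos(30 deg) = 0.8660, sin(30 deg) = 0.5000
  joint[1] = (0.0000, 0.0000) + 3.9 * (0.8660, 0.5000) = (0.0000 + 3.3775, 0.0000 + 1.9500) = (3.3775, 1.9500)
link 1: phi[1] = 30 + 40 = 70 deg
  cos(70 deg) = 0.3420, sin(70 deg) = 0.9397
  joint[2] = (3.3775, 1.9500) + 4.1 * (0.3420, 0.9397) = (3.3775 + 1.4023, 1.9500 + 3.8527) = (4.7798, 5.8027)
link 2: phi[2] = 30 + 40 + 35 = 105 deg
  cos(105 deg) = -0.2588, sin(105 deg) = 0.9659
  joint[3] = (4.7798, 5.8027) + 1.8 * (-0.2588, 0.9659) = (4.7798 + -0.4659, 5.8027 + 1.7387) = (4.3139, 7.5414)
End effector: (4.3139, 7.5414)

Answer: 4.3139 7.5414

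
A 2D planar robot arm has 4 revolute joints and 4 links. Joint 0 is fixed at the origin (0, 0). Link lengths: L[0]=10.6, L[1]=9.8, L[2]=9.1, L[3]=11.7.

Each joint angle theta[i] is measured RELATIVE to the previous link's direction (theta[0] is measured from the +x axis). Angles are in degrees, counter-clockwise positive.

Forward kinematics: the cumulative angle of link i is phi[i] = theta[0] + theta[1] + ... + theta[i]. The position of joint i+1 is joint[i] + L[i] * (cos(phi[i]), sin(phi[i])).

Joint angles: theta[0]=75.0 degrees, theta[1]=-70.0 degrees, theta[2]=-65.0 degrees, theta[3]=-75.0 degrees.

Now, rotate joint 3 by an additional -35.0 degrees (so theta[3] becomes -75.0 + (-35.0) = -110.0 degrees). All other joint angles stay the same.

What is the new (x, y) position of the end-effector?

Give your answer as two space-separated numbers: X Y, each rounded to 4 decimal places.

Answer: 5.5339 1.1804

Derivation:
joint[0] = (0.0000, 0.0000)  (base)
link 0: phi[0] = 75 = 75 deg
  cos(75 deg) = 0.2588, sin(75 deg) = 0.9659
  joint[1] = (0.0000, 0.0000) + 10.6 * (0.2588, 0.9659) = (0.0000 + 2.7435, 0.0000 + 10.2388) = (2.7435, 10.2388)
link 1: phi[1] = 75 + -70 = 5 deg
  cos(5 deg) = 0.9962, sin(5 deg) = 0.0872
  joint[2] = (2.7435, 10.2388) + 9.8 * (0.9962, 0.0872) = (2.7435 + 9.7627, 10.2388 + 0.8541) = (12.5062, 11.0929)
link 2: phi[2] = 75 + -70 + -65 = -60 deg
  cos(-60 deg) = 0.5000, sin(-60 deg) = -0.8660
  joint[3] = (12.5062, 11.0929) + 9.1 * (0.5000, -0.8660) = (12.5062 + 4.5500, 11.0929 + -7.8808) = (17.0562, 3.2121)
link 3: phi[3] = 75 + -70 + -65 + -110 = -170 deg
  cos(-170 deg) = -0.9848, sin(-170 deg) = -0.1736
  joint[4] = (17.0562, 3.2121) + 11.7 * (-0.9848, -0.1736) = (17.0562 + -11.5223, 3.2121 + -2.0317) = (5.5339, 1.1804)
End effector: (5.5339, 1.1804)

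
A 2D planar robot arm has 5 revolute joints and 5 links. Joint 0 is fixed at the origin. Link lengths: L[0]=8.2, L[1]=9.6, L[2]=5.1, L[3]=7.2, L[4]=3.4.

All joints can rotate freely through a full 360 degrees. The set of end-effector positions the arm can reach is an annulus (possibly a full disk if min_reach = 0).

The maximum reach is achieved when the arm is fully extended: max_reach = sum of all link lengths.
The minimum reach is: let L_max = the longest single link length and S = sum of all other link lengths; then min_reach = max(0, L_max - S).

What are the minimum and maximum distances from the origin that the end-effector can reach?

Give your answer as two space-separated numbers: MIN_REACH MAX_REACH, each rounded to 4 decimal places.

Link lengths: [8.2, 9.6, 5.1, 7.2, 3.4]
max_reach = 8.2 + 9.6 + 5.1 + 7.2 + 3.4 = 33.5
L_max = max([8.2, 9.6, 5.1, 7.2, 3.4]) = 9.6
S (sum of others) = 33.5 - 9.6 = 23.9
min_reach = max(0, 9.6 - 23.9) = max(0, -14.3) = 0

Answer: 0.0000 33.5000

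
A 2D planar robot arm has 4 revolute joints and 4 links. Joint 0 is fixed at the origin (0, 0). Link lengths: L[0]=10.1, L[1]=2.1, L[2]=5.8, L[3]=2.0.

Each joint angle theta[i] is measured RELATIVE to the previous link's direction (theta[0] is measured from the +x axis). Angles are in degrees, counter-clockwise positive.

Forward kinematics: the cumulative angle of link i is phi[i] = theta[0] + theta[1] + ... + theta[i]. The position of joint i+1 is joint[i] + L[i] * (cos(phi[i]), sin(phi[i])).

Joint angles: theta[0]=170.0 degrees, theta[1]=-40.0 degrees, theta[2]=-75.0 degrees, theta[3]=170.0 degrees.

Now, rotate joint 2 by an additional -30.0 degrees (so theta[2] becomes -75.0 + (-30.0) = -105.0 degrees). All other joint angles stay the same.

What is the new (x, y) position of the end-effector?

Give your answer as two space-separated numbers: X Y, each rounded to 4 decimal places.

joint[0] = (0.0000, 0.0000)  (base)
link 0: phi[0] = 170 = 170 deg
  cos(170 deg) = -0.9848, sin(170 deg) = 0.1736
  joint[1] = (0.0000, 0.0000) + 10.1 * (-0.9848, 0.1736) = (0.0000 + -9.9466, 0.0000 + 1.7538) = (-9.9466, 1.7538)
link 1: phi[1] = 170 + -40 = 130 deg
  cos(130 deg) = -0.6428, sin(130 deg) = 0.7660
  joint[2] = (-9.9466, 1.7538) + 2.1 * (-0.6428, 0.7660) = (-9.9466 + -1.3499, 1.7538 + 1.6087) = (-11.2964, 3.3625)
link 2: phi[2] = 170 + -40 + -105 = 25 deg
  cos(25 deg) = 0.9063, sin(25 deg) = 0.4226
  joint[3] = (-11.2964, 3.3625) + 5.8 * (0.9063, 0.4226) = (-11.2964 + 5.2566, 3.3625 + 2.4512) = (-6.0398, 5.8137)
link 3: phi[3] = 170 + -40 + -105 + 170 = 195 deg
  cos(195 deg) = -0.9659, sin(195 deg) = -0.2588
  joint[4] = (-6.0398, 5.8137) + 2 * (-0.9659, -0.2588) = (-6.0398 + -1.9319, 5.8137 + -0.5176) = (-7.9717, 5.2961)
End effector: (-7.9717, 5.2961)

Answer: -7.9717 5.2961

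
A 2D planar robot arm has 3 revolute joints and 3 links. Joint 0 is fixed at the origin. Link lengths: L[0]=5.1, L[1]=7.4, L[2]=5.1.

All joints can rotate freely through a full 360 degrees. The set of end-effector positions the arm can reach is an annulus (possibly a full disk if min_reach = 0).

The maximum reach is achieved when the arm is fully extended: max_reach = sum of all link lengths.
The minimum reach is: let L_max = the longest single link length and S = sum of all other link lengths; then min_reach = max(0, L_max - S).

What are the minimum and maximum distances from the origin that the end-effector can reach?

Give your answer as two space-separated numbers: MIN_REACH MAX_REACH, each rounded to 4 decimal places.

Link lengths: [5.1, 7.4, 5.1]
max_reach = 5.1 + 7.4 + 5.1 = 17.6
L_max = max([5.1, 7.4, 5.1]) = 7.4
S (sum of others) = 17.6 - 7.4 = 10.2
min_reach = max(0, 7.4 - 10.2) = max(0, -2.8) = 0

Answer: 0.0000 17.6000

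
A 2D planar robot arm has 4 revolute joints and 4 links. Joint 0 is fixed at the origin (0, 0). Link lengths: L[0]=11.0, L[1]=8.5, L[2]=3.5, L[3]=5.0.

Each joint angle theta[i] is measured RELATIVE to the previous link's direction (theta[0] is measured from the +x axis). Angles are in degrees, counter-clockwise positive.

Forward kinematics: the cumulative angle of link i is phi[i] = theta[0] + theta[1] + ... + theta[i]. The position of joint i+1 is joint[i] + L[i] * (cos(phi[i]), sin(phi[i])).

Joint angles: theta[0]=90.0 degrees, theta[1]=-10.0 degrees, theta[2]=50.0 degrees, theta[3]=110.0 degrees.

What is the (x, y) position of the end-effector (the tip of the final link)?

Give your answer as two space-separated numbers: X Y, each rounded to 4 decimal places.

joint[0] = (0.0000, 0.0000)  (base)
link 0: phi[0] = 90 = 90 deg
  cos(90 deg) = 0.0000, sin(90 deg) = 1.0000
  joint[1] = (0.0000, 0.0000) + 11 * (0.0000, 1.0000) = (0.0000 + 0.0000, 0.0000 + 11.0000) = (0.0000, 11.0000)
link 1: phi[1] = 90 + -10 = 80 deg
  cos(80 deg) = 0.1736, sin(80 deg) = 0.9848
  joint[2] = (0.0000, 11.0000) + 8.5 * (0.1736, 0.9848) = (0.0000 + 1.4760, 11.0000 + 8.3709) = (1.4760, 19.3709)
link 2: phi[2] = 90 + -10 + 50 = 130 deg
  cos(130 deg) = -0.6428, sin(130 deg) = 0.7660
  joint[3] = (1.4760, 19.3709) + 3.5 * (-0.6428, 0.7660) = (1.4760 + -2.2498, 19.3709 + 2.6812) = (-0.7737, 22.0520)
link 3: phi[3] = 90 + -10 + 50 + 110 = 240 deg
  cos(240 deg) = -0.5000, sin(240 deg) = -0.8660
  joint[4] = (-0.7737, 22.0520) + 5 * (-0.5000, -0.8660) = (-0.7737 + -2.5000, 22.0520 + -4.3301) = (-3.2737, 17.7219)
End effector: (-3.2737, 17.7219)

Answer: -3.2737 17.7219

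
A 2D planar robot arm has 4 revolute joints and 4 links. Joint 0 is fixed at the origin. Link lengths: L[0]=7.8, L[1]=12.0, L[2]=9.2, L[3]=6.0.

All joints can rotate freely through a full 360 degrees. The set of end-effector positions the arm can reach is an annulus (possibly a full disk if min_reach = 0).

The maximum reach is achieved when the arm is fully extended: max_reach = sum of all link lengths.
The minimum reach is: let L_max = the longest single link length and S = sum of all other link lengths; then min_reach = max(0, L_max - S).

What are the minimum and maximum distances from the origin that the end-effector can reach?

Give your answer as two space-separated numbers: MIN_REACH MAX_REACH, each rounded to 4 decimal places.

Answer: 0.0000 35.0000

Derivation:
Link lengths: [7.8, 12.0, 9.2, 6.0]
max_reach = 7.8 + 12 + 9.2 + 6 = 35
L_max = max([7.8, 12.0, 9.2, 6.0]) = 12
S (sum of others) = 35 - 12 = 23
min_reach = max(0, 12 - 23) = max(0, -11) = 0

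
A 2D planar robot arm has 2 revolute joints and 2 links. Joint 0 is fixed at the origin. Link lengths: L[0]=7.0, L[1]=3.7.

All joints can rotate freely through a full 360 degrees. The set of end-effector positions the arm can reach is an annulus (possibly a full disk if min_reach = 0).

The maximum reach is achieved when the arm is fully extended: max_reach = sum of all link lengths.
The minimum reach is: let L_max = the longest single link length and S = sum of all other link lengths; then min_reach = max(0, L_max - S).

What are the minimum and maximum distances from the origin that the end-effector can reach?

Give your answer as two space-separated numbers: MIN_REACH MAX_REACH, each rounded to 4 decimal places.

Answer: 3.3000 10.7000

Derivation:
Link lengths: [7.0, 3.7]
max_reach = 7 + 3.7 = 10.7
L_max = max([7.0, 3.7]) = 7
S (sum of others) = 10.7 - 7 = 3.7
min_reach = max(0, 7 - 3.7) = max(0, 3.3) = 3.3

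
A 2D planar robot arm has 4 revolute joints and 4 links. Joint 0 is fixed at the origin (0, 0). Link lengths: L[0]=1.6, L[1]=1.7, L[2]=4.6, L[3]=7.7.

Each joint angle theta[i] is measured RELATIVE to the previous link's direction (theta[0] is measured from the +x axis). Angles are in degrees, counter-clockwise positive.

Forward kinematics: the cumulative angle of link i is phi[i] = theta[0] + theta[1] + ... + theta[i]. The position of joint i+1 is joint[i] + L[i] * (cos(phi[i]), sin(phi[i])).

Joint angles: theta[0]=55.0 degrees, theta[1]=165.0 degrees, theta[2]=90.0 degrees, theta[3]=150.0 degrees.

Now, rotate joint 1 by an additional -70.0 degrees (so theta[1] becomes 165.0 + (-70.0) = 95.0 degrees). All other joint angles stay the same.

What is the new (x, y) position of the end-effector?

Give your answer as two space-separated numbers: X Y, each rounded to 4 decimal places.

Answer: 3.8139 2.0269

Derivation:
joint[0] = (0.0000, 0.0000)  (base)
link 0: phi[0] = 55 = 55 deg
  cos(55 deg) = 0.5736, sin(55 deg) = 0.8192
  joint[1] = (0.0000, 0.0000) + 1.6 * (0.5736, 0.8192) = (0.0000 + 0.9177, 0.0000 + 1.3106) = (0.9177, 1.3106)
link 1: phi[1] = 55 + 95 = 150 deg
  cos(150 deg) = -0.8660, sin(150 deg) = 0.5000
  joint[2] = (0.9177, 1.3106) + 1.7 * (-0.8660, 0.5000) = (0.9177 + -1.4722, 1.3106 + 0.8500) = (-0.5545, 2.1606)
link 2: phi[2] = 55 + 95 + 90 = 240 deg
  cos(240 deg) = -0.5000, sin(240 deg) = -0.8660
  joint[3] = (-0.5545, 2.1606) + 4.6 * (-0.5000, -0.8660) = (-0.5545 + -2.3000, 2.1606 + -3.9837) = (-2.8545, -1.8231)
link 3: phi[3] = 55 + 95 + 90 + 150 = 390 deg
  cos(390 deg) = 0.8660, sin(390 deg) = 0.5000
  joint[4] = (-2.8545, -1.8231) + 7.7 * (0.8660, 0.5000) = (-2.8545 + 6.6684, -1.8231 + 3.8500) = (3.8139, 2.0269)
End effector: (3.8139, 2.0269)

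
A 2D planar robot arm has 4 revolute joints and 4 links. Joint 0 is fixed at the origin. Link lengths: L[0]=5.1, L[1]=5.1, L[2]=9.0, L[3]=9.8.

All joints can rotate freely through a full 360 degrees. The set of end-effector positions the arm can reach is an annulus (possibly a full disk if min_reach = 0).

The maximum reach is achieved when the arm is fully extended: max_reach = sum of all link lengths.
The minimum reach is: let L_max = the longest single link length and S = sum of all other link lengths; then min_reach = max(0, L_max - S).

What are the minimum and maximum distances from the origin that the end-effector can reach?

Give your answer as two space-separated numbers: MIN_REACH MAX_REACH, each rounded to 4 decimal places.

Link lengths: [5.1, 5.1, 9.0, 9.8]
max_reach = 5.1 + 5.1 + 9 + 9.8 = 29
L_max = max([5.1, 5.1, 9.0, 9.8]) = 9.8
S (sum of others) = 29 - 9.8 = 19.2
min_reach = max(0, 9.8 - 19.2) = max(0, -9.4) = 0

Answer: 0.0000 29.0000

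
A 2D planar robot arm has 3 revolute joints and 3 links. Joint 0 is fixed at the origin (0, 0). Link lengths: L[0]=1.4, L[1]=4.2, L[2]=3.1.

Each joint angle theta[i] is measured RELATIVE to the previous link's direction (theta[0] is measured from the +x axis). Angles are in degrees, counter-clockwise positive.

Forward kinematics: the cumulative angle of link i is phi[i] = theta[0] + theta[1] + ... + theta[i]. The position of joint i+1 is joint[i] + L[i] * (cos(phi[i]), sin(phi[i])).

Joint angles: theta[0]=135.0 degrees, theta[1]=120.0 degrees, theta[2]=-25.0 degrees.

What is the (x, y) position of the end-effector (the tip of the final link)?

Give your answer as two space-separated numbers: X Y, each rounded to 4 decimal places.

joint[0] = (0.0000, 0.0000)  (base)
link 0: phi[0] = 135 = 135 deg
  cos(135 deg) = -0.7071, sin(135 deg) = 0.7071
  joint[1] = (0.0000, 0.0000) + 1.4 * (-0.7071, 0.7071) = (0.0000 + -0.9899, 0.0000 + 0.9899) = (-0.9899, 0.9899)
link 1: phi[1] = 135 + 120 = 255 deg
  cos(255 deg) = -0.2588, sin(255 deg) = -0.9659
  joint[2] = (-0.9899, 0.9899) + 4.2 * (-0.2588, -0.9659) = (-0.9899 + -1.0870, 0.9899 + -4.0569) = (-2.0770, -3.0669)
link 2: phi[2] = 135 + 120 + -25 = 230 deg
  cos(230 deg) = -0.6428, sin(230 deg) = -0.7660
  joint[3] = (-2.0770, -3.0669) + 3.1 * (-0.6428, -0.7660) = (-2.0770 + -1.9926, -3.0669 + -2.3747) = (-4.0696, -5.4417)
End effector: (-4.0696, -5.4417)

Answer: -4.0696 -5.4417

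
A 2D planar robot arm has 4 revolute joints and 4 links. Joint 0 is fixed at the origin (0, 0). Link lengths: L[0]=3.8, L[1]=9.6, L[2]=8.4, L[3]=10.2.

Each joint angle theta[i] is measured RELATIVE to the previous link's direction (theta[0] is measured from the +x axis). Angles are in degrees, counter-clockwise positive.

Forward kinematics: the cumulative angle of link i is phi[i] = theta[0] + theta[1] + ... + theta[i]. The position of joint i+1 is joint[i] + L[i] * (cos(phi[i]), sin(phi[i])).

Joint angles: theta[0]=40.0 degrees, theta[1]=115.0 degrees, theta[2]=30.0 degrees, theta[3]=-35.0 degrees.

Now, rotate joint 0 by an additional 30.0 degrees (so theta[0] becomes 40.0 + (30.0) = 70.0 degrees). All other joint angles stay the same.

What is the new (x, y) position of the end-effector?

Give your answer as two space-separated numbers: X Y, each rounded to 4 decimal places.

Answer: -25.3447 -2.0839

Derivation:
joint[0] = (0.0000, 0.0000)  (base)
link 0: phi[0] = 70 = 70 deg
  cos(70 deg) = 0.3420, sin(70 deg) = 0.9397
  joint[1] = (0.0000, 0.0000) + 3.8 * (0.3420, 0.9397) = (0.0000 + 1.2997, 0.0000 + 3.5708) = (1.2997, 3.5708)
link 1: phi[1] = 70 + 115 = 185 deg
  cos(185 deg) = -0.9962, sin(185 deg) = -0.0872
  joint[2] = (1.2997, 3.5708) + 9.6 * (-0.9962, -0.0872) = (1.2997 + -9.5635, 3.5708 + -0.8367) = (-8.2638, 2.7341)
link 2: phi[2] = 70 + 115 + 30 = 215 deg
  cos(215 deg) = -0.8192, sin(215 deg) = -0.5736
  joint[3] = (-8.2638, 2.7341) + 8.4 * (-0.8192, -0.5736) = (-8.2638 + -6.8809, 2.7341 + -4.8180) = (-15.1447, -2.0839)
link 3: phi[3] = 70 + 115 + 30 + -35 = 180 deg
  cos(180 deg) = -1.0000, sin(180 deg) = 0.0000
  joint[4] = (-15.1447, -2.0839) + 10.2 * (-1.0000, 0.0000) = (-15.1447 + -10.2000, -2.0839 + 0.0000) = (-25.3447, -2.0839)
End effector: (-25.3447, -2.0839)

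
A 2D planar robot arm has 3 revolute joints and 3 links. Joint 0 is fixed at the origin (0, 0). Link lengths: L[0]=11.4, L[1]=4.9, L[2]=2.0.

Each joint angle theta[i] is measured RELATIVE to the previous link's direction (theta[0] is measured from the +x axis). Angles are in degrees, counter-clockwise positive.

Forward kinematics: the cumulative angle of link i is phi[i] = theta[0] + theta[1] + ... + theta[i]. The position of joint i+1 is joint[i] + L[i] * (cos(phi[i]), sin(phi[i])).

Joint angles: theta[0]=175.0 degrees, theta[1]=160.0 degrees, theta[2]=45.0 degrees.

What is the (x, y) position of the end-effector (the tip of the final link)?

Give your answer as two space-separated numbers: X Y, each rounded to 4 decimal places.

Answer: -5.0363 -0.3932

Derivation:
joint[0] = (0.0000, 0.0000)  (base)
link 0: phi[0] = 175 = 175 deg
  cos(175 deg) = -0.9962, sin(175 deg) = 0.0872
  joint[1] = (0.0000, 0.0000) + 11.4 * (-0.9962, 0.0872) = (0.0000 + -11.3566, 0.0000 + 0.9936) = (-11.3566, 0.9936)
link 1: phi[1] = 175 + 160 = 335 deg
  cos(335 deg) = 0.9063, sin(335 deg) = -0.4226
  joint[2] = (-11.3566, 0.9936) + 4.9 * (0.9063, -0.4226) = (-11.3566 + 4.4409, 0.9936 + -2.0708) = (-6.9157, -1.0773)
link 2: phi[2] = 175 + 160 + 45 = 380 deg
  cos(380 deg) = 0.9397, sin(380 deg) = 0.3420
  joint[3] = (-6.9157, -1.0773) + 2 * (0.9397, 0.3420) = (-6.9157 + 1.8794, -1.0773 + 0.6840) = (-5.0363, -0.3932)
End effector: (-5.0363, -0.3932)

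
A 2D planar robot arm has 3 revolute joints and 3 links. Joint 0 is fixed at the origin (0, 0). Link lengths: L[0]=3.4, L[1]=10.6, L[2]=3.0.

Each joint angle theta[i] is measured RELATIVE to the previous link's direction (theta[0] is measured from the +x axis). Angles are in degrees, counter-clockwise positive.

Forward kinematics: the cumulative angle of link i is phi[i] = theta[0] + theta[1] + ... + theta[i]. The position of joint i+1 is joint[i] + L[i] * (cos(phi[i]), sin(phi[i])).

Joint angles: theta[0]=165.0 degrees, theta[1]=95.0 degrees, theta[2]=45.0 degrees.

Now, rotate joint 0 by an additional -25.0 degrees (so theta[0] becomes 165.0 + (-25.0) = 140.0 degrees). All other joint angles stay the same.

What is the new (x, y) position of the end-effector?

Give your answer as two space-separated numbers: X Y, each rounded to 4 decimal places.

joint[0] = (0.0000, 0.0000)  (base)
link 0: phi[0] = 140 = 140 deg
  cos(140 deg) = -0.7660, sin(140 deg) = 0.6428
  joint[1] = (0.0000, 0.0000) + 3.4 * (-0.7660, 0.6428) = (0.0000 + -2.6046, 0.0000 + 2.1855) = (-2.6046, 2.1855)
link 1: phi[1] = 140 + 95 = 235 deg
  cos(235 deg) = -0.5736, sin(235 deg) = -0.8192
  joint[2] = (-2.6046, 2.1855) + 10.6 * (-0.5736, -0.8192) = (-2.6046 + -6.0799, 2.1855 + -8.6830) = (-8.6845, -6.4975)
link 2: phi[2] = 140 + 95 + 45 = 280 deg
  cos(280 deg) = 0.1736, sin(280 deg) = -0.9848
  joint[3] = (-8.6845, -6.4975) + 3 * (0.1736, -0.9848) = (-8.6845 + 0.5209, -6.4975 + -2.9544) = (-8.1635, -9.4520)
End effector: (-8.1635, -9.4520)

Answer: -8.1635 -9.4520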